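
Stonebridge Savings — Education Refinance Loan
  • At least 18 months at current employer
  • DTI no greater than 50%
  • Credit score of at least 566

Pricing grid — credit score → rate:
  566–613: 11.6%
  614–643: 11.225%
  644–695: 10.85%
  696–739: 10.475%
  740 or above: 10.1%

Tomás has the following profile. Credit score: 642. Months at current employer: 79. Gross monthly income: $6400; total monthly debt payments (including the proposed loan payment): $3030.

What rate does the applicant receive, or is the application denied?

Approved at 11.225%

Credit score 642 ≥ 566 (meets minimum)
Employment 79 ≥ 18 months
Debt-to-income = 3,030/6,400 = 47.3% — meets 50% limit
All requirements met. Score 642 falls in the 614–643 tier → 11.225%.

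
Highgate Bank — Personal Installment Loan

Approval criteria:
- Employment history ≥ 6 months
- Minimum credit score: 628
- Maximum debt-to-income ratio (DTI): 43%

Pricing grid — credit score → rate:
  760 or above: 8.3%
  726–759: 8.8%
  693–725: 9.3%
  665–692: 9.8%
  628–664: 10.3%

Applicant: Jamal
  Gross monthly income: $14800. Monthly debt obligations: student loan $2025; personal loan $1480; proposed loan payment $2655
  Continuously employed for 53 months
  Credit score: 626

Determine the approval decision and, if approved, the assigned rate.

Credit score 626 < 628 (below minimum)
Employment 53 ≥ 6 months
Total monthly debts = (2,025 + 1,480 + 2,655) = 6,160. Debt-to-income = 6,160/14,800 = 41.6% — meets 43% limit
Not all requirements met → denied.

Denied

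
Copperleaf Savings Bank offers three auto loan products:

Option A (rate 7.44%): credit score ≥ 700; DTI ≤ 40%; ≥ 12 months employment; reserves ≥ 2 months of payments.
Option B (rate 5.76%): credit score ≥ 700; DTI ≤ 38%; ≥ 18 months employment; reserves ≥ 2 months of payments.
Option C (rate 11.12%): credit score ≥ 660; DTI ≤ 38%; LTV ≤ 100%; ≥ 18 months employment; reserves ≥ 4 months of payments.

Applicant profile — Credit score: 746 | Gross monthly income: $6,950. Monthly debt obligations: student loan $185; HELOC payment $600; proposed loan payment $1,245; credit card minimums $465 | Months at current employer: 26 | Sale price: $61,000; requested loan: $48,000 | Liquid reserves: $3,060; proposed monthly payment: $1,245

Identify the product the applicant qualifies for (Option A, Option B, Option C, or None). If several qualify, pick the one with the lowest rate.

Option B

Total debts = (185 + 600 + 1,245 + 465) = 2,495; DTI = 2,495/6,950 = 35.9%.
LTV = 48,000/61,000 = 78.7%.
Reserves = 3,060/1,245 = 2.5 months.
Option A: score 746 ≥ 700; DTI 35.9% ≤ 40%; employment 26 ≥ 12 mo; reserves 2.5 ≥ 2 mo → qualifies.
Option B: score 746 ≥ 700; DTI 35.9% ≤ 38%; employment 26 ≥ 18 mo; reserves 2.5 ≥ 2 mo → qualifies.
Option C: score 746 ≥ 660; DTI 35.9% ≤ 38%; LTV 78.7% ≤ 100%; employment 26 ≥ 18 mo; reserves 2.5 < 4 mo → does not qualify.
Qualifying: Option A, Option B. Lowest rate is 5.76% → Option B.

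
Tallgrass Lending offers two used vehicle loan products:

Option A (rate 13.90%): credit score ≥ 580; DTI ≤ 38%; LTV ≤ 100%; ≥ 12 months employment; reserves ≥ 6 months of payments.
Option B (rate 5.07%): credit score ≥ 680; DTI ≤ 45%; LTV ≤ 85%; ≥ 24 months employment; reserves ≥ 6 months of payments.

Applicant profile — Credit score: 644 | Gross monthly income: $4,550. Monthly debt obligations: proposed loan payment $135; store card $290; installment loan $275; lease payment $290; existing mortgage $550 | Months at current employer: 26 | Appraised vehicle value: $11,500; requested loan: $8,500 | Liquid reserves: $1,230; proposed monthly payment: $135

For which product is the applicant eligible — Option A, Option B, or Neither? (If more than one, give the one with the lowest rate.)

Total debts = (135 + 290 + 275 + 290 + 550) = 1,540; DTI = 1,540/4,550 = 33.8%.
LTV = 8,500/11,500 = 73.9%.
Reserves = 1,230/135 = 9.1 months.
Option A: score 644 ≥ 580; DTI 33.8% ≤ 38%; LTV 73.9% ≤ 100%; employment 26 ≥ 12 mo; reserves 9.1 ≥ 6 mo → qualifies.
Option B: score 644 < 680; DTI 33.8% ≤ 45%; LTV 73.9% ≤ 85%; employment 26 ≥ 24 mo; reserves 9.1 ≥ 6 mo → does not qualify.

Option A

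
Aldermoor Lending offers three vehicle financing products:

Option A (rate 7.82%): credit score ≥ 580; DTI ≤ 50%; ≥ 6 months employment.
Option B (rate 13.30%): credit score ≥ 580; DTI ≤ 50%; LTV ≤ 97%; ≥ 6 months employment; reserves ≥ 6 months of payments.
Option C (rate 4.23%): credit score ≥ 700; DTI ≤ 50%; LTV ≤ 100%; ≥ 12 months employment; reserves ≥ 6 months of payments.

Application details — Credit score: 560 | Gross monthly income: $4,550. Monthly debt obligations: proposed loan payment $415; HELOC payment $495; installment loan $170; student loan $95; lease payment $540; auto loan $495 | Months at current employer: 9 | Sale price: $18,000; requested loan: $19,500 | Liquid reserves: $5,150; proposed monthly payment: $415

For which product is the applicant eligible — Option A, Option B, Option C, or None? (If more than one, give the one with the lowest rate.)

None

Total debts = (415 + 495 + 170 + 95 + 540 + 495) = 2,210; DTI = 2,210/4,550 = 48.6%.
LTV = 19,500/18,000 = 108.3%.
Reserves = 5,150/415 = 12.4 months.
Option A: score 560 < 580; DTI 48.6% ≤ 50%; employment 9 ≥ 6 mo → does not qualify.
Option B: score 560 < 580; DTI 48.6% ≤ 50%; LTV 108.3% > 97%; employment 9 ≥ 6 mo; reserves 12.4 ≥ 6 mo → does not qualify.
Option C: score 560 < 700; DTI 48.6% ≤ 50%; LTV 108.3% > 100%; employment 9 < 12 mo; reserves 12.4 ≥ 6 mo → does not qualify.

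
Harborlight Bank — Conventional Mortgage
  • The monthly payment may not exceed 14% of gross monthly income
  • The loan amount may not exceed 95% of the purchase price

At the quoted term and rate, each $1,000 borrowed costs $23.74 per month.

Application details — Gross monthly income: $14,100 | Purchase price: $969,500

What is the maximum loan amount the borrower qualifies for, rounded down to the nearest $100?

Payment cap: 14% × $14,100 = $1,974/month.
At $23.74 per $1,000, that supports 1,974/23.74 × 1,000 ≈ $83,150 → $83,100.
LTV cap: 95% × $969,500 = $921,025 → $921,000.
Binding constraint: payment-to-income.

$83,100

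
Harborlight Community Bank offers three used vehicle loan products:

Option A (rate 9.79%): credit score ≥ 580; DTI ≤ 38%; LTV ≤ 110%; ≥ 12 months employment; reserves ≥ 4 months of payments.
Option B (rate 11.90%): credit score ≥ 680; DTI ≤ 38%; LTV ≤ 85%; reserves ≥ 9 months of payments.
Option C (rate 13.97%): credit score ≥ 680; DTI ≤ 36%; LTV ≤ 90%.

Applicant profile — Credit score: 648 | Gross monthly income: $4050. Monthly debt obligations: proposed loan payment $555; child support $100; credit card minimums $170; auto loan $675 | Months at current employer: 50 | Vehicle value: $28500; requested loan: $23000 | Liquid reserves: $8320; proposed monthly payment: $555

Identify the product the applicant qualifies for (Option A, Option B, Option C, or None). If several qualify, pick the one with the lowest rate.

Option A

Total debts = (555 + 100 + 170 + 675) = 1,500; DTI = 1,500/4,050 = 37%.
LTV = 23,000/28,500 = 80.7%.
Reserves = 8,320/555 = 15.0 months.
Option A: score 648 ≥ 580; DTI 37% ≤ 38%; LTV 80.7% ≤ 110%; employment 50 ≥ 12 mo; reserves 15.0 ≥ 4 mo → qualifies.
Option B: score 648 < 680; DTI 37% ≤ 38%; LTV 80.7% ≤ 85%; reserves 15.0 ≥ 9 mo → does not qualify.
Option C: score 648 < 680; DTI 37% > 36%; LTV 80.7% ≤ 90% → does not qualify.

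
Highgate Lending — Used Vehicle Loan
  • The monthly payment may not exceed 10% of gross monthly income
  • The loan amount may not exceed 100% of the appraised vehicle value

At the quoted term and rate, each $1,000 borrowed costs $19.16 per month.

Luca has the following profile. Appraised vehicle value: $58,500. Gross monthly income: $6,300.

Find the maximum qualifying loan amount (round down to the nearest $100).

Payment cap: 10% × $6,300 = $630/month.
At $19.16 per $1,000, that supports 630/19.16 × 1,000 ≈ $32,881 → $32,800.
LTV cap: 100% × $58,500 = $58,500 → $58,500.
Binding constraint: payment-to-income.

$32,800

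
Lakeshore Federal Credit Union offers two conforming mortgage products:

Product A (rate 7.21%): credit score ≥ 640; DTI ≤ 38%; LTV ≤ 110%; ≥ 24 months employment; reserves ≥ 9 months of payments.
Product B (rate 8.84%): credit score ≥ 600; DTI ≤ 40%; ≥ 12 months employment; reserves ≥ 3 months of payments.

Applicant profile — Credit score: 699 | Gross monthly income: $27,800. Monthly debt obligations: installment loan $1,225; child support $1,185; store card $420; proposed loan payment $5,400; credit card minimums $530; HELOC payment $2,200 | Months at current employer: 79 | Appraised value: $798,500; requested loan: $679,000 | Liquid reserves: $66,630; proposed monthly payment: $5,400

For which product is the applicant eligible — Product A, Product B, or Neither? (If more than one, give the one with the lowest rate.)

Total debts = (1,225 + 1,185 + 420 + 5,400 + 530 + 2,200) = 10,960; DTI = 10,960/27,800 = 39.4%.
LTV = 679,000/798,500 = 85%.
Reserves = 66,630/5,400 = 12.3 months.
Product A: score 699 ≥ 640; DTI 39.4% > 38%; LTV 85% ≤ 110%; employment 79 ≥ 24 mo; reserves 12.3 ≥ 9 mo → does not qualify.
Product B: score 699 ≥ 600; DTI 39.4% ≤ 40%; employment 79 ≥ 12 mo; reserves 12.3 ≥ 3 mo → qualifies.

Product B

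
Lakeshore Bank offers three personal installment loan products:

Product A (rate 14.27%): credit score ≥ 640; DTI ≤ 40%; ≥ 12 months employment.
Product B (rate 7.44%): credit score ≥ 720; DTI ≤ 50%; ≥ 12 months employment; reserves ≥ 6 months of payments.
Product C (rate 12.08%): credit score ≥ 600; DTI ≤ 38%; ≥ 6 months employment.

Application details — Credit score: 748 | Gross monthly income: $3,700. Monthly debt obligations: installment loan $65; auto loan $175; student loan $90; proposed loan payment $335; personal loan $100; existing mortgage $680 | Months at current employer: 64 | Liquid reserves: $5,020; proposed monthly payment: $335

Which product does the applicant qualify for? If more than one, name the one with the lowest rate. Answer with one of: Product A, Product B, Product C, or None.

Total debts = (65 + 175 + 90 + 335 + 100 + 680) = 1,445; DTI = 1,445/3,700 = 39.1%.
Reserves = 5,020/335 = 15.0 months.
Product A: score 748 ≥ 640; DTI 39.1% ≤ 40%; employment 64 ≥ 12 mo → qualifies.
Product B: score 748 ≥ 720; DTI 39.1% ≤ 50%; employment 64 ≥ 12 mo; reserves 15.0 ≥ 6 mo → qualifies.
Product C: score 748 ≥ 600; DTI 39.1% > 38%; employment 64 ≥ 6 mo → does not qualify.
Qualifying: Product A, Product B. Lowest rate is 7.44% → Product B.

Product B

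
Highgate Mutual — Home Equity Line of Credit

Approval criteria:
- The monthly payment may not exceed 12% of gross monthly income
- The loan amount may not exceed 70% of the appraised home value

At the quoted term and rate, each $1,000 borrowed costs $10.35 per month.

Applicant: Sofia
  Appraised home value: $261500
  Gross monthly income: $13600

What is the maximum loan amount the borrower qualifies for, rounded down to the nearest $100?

$157,600

Payment cap: 12% × $13,600 = $1,632/month.
At $10.35 per $1,000, that supports 1,632/10.35 × 1,000 ≈ $157,681 → $157,600.
LTV cap: 70% × $261,500 = $183,050 → $183,000.
Binding constraint: payment-to-income.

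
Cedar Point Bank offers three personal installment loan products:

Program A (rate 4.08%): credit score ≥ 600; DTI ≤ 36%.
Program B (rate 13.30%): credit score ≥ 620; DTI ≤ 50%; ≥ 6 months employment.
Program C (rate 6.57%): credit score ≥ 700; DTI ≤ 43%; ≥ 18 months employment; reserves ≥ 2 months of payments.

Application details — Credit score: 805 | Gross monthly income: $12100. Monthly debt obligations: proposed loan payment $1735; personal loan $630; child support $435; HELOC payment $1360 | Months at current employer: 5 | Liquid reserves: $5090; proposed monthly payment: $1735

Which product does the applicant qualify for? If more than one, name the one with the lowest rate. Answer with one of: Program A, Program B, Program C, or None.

Program A

Total debts = (1,735 + 630 + 435 + 1,360) = 4,160; DTI = 4,160/12,100 = 34.4%.
Reserves = 5,090/1,735 = 2.9 months.
Program A: score 805 ≥ 600; DTI 34.4% ≤ 36% → qualifies.
Program B: score 805 ≥ 620; DTI 34.4% ≤ 50%; employment 5 < 6 mo → does not qualify.
Program C: score 805 ≥ 700; DTI 34.4% ≤ 43%; employment 5 < 18 mo; reserves 2.9 ≥ 2 mo → does not qualify.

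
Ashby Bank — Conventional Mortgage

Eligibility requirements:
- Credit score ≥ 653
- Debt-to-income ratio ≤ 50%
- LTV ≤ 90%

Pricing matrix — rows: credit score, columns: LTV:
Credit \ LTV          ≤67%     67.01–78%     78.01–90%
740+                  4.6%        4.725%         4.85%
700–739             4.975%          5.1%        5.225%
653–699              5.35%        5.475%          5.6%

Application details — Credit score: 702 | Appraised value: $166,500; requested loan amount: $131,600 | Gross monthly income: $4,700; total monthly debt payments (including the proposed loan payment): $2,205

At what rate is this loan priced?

5.225%

Credit score 702 ≥ 653; DTI: 2,205 ÷ 4,700 = 46.9%, within the 50% cap
LTV: 131,600 ÷ 166,500 = 79%, within 90% cap
Score 702 is in the 700–739 band; LTV 79% is in the 78.01–90% band → 5.225%.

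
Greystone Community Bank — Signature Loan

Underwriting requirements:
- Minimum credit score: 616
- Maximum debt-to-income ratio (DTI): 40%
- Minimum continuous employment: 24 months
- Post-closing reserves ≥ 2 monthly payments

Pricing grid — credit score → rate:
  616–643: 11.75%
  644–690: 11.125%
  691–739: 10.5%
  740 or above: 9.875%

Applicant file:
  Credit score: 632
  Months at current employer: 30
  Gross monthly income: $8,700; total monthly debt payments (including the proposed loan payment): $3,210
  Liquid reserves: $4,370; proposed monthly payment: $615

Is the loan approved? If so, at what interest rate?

Credit score 632 ≥ 616 (meets minimum)
Liquid reserves cover 4,370/615 = 7.1 months — ≥ 2 required
Employment 30 ≥ 24 months
DTI: 3,210 ÷ 8,700 = 36.9%, within the 40% cap
All requirements met. Score 632 falls in the 616–643 tier → 11.75%.

Approved at 11.75%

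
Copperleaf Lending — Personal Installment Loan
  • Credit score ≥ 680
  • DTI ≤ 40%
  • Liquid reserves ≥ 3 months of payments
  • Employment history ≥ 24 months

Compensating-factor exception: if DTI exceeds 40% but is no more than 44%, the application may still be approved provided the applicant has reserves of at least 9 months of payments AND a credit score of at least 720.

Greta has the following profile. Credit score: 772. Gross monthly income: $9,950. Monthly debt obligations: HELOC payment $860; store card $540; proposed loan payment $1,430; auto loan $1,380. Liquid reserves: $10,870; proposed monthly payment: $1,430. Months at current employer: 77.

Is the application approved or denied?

Denied

Credit score 772 ≥ 680 (meets base)
Total debts = (860 + 540 + 1,430 + 1,380) = 4,210. DTI = 4,210/9,950 = 42.3% > 40% — standard DTI limit exceeded.
Reserves: 10,870 ÷ 1,430 = 7.6 months (meets 3-month minimum)
Employment 77 ≥ 24 months
DTI 42.3% is within the 40%–44% exception band; checking compensating factors.
Reserves 7.6 < 9 months; credit score 772 ≥ 720.
Override conditions not both satisfied; exception does not apply.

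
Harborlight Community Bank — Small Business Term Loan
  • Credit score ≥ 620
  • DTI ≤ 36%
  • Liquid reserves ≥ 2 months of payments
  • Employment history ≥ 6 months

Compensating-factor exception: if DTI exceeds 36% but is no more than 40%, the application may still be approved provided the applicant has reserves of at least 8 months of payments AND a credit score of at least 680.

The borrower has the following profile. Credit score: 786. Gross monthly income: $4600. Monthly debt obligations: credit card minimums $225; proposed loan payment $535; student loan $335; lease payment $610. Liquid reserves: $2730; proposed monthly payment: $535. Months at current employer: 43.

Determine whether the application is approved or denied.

Denied

Credit score 786 ≥ 620 (meets base)
Total debts = (225 + 535 + 335 + 610) = 1,705. DTI: 1,705 ÷ 4,600 = 37.1%, over the 36% base limit.
Reserves = 2,730/535 = 5.1 months ≥ 2
Employment 43 ≥ 6 months
37.1% falls in the override range (36%–40%), so the compensating-factor test applies.
Override check — reserves: 5.1 mo (short of 8); score: 786 (ok).
Override conditions not both satisfied; exception does not apply.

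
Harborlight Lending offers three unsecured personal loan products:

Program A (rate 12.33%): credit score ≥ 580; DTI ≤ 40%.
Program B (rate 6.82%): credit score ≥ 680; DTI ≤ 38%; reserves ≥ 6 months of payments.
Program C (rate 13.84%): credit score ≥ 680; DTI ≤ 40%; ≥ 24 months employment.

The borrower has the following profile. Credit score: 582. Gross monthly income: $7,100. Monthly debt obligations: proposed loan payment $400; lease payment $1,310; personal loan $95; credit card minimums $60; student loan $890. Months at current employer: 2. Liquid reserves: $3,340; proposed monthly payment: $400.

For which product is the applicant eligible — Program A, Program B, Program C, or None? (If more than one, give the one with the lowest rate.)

Program A

Total debts = (400 + 1,310 + 95 + 60 + 890) = 2,755; DTI = 2,755/7,100 = 38.8%.
Reserves = 3,340/400 = 8.3 months.
Program A: score 582 ≥ 580; DTI 38.8% ≤ 40% → qualifies.
Program B: score 582 < 680; DTI 38.8% > 38%; reserves 8.3 ≥ 6 mo → does not qualify.
Program C: score 582 < 680; DTI 38.8% ≤ 40%; employment 2 < 24 mo → does not qualify.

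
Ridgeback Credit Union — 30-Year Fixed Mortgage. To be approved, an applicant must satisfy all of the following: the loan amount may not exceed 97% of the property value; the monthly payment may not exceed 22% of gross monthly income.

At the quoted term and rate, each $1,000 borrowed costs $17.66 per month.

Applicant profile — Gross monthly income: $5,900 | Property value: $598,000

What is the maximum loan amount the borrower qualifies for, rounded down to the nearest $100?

$73,400

Payment cap: 22% × $5,900 = $1,298/month.
At $17.66 per $1,000, that supports 1,298/17.66 × 1,000 ≈ $73,499 → $73,400.
LTV cap: 97% × $598,000 = $580,060 → $580,000.
Binding constraint: payment-to-income.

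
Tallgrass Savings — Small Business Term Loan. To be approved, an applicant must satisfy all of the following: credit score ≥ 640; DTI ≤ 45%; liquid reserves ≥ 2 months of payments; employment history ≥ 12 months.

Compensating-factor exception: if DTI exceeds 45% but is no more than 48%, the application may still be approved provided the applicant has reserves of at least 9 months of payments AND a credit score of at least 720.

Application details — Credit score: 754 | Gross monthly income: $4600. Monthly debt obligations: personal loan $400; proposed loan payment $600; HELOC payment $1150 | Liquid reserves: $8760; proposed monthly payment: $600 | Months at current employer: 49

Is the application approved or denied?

Approved

Credit score 754 ≥ 640 (meets base)
Total debts = (400 + 600 + 1,150) = 2,150. DTI = 2,150/4,600 = 46.7% > 45% — standard DTI limit exceeded.
Reserves: 8,760 ÷ 600 = 14.6 months (meets 2-month minimum)
Employment 49 ≥ 12 months
46.7% falls in the override range (45%–48%), so the compensating-factor test applies.
Override check — reserves: 14.6 mo (ok); score: 754 (ok).
Both compensating conditions met → exception applies.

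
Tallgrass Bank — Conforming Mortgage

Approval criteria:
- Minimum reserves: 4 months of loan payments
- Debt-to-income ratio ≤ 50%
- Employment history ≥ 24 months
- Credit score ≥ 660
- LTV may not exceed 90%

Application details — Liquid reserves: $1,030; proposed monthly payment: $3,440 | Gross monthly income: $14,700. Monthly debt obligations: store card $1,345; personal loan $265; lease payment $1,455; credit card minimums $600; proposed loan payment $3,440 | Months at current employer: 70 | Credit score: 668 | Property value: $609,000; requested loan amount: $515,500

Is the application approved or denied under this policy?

Reserves = 1,030/3,440 = 0.3 months < 4
Total monthly debts = (1,345 + 265 + 1,455 + 600 + 3,440) = 7,105. DTI = 7,105/14,700 = 48.3% ≤ 50%
Employment 70 ≥ 24 months
Credit score 668 ≥ 660 (meets)
Loan-to-value = 515,500/609,000 = 84.6% — pass (90% max)
Fails on reserves.

Denied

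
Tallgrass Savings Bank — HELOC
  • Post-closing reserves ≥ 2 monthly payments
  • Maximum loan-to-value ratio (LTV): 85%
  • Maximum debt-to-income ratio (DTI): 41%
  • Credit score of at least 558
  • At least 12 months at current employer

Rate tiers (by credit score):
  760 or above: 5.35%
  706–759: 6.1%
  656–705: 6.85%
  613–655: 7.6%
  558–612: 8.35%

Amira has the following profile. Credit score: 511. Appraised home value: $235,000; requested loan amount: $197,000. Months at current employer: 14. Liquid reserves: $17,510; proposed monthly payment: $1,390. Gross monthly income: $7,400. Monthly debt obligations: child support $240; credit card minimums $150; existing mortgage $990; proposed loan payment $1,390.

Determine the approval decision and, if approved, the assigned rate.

Denied

Credit score 511 < 558 (below minimum)
Loan-to-value = 197,000/235,000 = 83.8% — pass (85% max)
Employment 14 ≥ 12 months
Reserves = 17,510/1,390 = 12.6 months ≥ 2
Total monthly debts = (240 + 150 + 990 + 1,390) = 2,770. DTI = 2,770/7,400 = 37.4% ≤ 41%
Not all requirements met → denied.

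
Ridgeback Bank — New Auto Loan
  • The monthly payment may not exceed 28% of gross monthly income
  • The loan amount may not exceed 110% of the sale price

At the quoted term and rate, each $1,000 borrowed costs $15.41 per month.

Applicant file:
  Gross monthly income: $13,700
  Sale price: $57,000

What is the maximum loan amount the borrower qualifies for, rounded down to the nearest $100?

$62,700

Payment cap: 28% × $13,700 = $3,836/month.
At $15.41 per $1,000, that supports 3,836/15.41 × 1,000 ≈ $248,929 → $248,900.
LTV cap: 110% × $57,000 = $62,700 → $62,700.
Binding constraint: loan-to-value.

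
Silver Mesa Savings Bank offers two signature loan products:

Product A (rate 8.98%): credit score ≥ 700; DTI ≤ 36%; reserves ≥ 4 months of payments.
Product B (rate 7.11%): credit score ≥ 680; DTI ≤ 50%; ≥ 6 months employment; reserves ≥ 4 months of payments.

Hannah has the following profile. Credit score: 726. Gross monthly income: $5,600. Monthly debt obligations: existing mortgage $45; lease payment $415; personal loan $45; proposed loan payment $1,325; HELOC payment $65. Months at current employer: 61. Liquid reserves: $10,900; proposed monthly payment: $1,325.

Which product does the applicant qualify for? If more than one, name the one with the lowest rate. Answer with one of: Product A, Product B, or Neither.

Product B

Total debts = (45 + 415 + 45 + 1,325 + 65) = 1,895; DTI = 1,895/5,600 = 33.8%.
Reserves = 10,900/1,325 = 8.2 months.
Product A: score 726 ≥ 700; DTI 33.8% ≤ 36%; reserves 8.2 ≥ 4 mo → qualifies.
Product B: score 726 ≥ 680; DTI 33.8% ≤ 50%; employment 61 ≥ 6 mo; reserves 8.2 ≥ 4 mo → qualifies.
Qualifying: Product A, Product B. Lowest rate is 7.11% → Product B.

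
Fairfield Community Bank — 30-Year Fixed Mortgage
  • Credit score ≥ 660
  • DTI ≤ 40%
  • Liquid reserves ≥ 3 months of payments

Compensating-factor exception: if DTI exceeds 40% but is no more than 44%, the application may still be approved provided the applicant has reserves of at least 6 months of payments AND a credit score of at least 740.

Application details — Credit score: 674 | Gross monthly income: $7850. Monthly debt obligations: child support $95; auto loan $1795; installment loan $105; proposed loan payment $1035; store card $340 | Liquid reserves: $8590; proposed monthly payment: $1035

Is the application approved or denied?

Denied

Credit score 674 ≥ 660 (meets base)
Total debts = (95 + 1,795 + 105 + 1,035 + 340) = 3,370. DTI: 3,370 ÷ 7,850 = 42.9%, over the 40% base limit.
Reserves: 8,590 ÷ 1,035 = 8.3 months (meets 3-month minimum)
DTI 42.9% is within the 40%–44% exception band; checking compensating factors.
Reserves 8.3 ≥ 6 months; credit score 674 < 740.
Compensating-factor requirement not fully met.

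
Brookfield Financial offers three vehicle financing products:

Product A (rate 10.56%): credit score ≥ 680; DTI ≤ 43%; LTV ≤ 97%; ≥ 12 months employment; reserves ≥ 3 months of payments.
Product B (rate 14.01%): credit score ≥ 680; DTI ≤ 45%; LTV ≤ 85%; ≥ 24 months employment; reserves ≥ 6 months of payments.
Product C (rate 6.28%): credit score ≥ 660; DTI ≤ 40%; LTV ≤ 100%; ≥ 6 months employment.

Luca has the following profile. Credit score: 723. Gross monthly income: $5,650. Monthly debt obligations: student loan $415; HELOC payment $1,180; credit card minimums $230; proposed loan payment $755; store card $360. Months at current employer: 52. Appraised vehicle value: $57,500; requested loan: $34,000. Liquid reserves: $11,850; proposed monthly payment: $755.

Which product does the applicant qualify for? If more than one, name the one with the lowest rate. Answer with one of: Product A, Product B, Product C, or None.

Total debts = (415 + 1,180 + 230 + 755 + 360) = 2,940; DTI = 2,940/5,650 = 52%.
LTV = 34,000/57,500 = 59.1%.
Reserves = 11,850/755 = 15.7 months.
Product A: score 723 ≥ 680; DTI 52% > 43%; LTV 59.1% ≤ 97%; employment 52 ≥ 12 mo; reserves 15.7 ≥ 3 mo → does not qualify.
Product B: score 723 ≥ 680; DTI 52% > 45%; LTV 59.1% ≤ 85%; employment 52 ≥ 24 mo; reserves 15.7 ≥ 6 mo → does not qualify.
Product C: score 723 ≥ 660; DTI 52% > 40%; LTV 59.1% ≤ 100%; employment 52 ≥ 6 mo → does not qualify.

None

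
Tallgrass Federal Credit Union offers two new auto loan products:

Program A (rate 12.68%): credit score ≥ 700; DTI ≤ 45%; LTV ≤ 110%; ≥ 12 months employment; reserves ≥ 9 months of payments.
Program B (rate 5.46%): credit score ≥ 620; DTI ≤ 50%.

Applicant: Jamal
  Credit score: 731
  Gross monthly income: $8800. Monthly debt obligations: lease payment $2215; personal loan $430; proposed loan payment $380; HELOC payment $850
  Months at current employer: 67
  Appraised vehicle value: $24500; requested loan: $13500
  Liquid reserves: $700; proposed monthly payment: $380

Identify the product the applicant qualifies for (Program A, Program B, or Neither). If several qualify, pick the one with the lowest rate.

Program B

Total debts = (2,215 + 430 + 380 + 850) = 3,875; DTI = 3,875/8,800 = 44%.
LTV = 13,500/24,500 = 55.1%.
Reserves = 700/380 = 1.8 months.
Program A: score 731 ≥ 700; DTI 44% ≤ 45%; LTV 55.1% ≤ 110%; employment 67 ≥ 12 mo; reserves 1.8 < 9 mo → does not qualify.
Program B: score 731 ≥ 620; DTI 44% ≤ 50% → qualifies.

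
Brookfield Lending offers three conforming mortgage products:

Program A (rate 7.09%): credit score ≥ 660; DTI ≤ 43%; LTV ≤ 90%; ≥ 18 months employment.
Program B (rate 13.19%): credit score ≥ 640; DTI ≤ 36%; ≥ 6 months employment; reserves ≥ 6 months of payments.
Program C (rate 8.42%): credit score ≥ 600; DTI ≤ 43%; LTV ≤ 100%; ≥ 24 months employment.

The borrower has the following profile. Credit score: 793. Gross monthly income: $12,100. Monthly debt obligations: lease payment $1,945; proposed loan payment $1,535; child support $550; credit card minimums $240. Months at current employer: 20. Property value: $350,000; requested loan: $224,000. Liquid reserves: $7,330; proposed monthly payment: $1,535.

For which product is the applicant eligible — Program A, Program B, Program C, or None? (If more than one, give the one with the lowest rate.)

Total debts = (1,945 + 1,535 + 550 + 240) = 4,270; DTI = 4,270/12,100 = 35.3%.
LTV = 224,000/350,000 = 64%.
Reserves = 7,330/1,535 = 4.8 months.
Program A: score 793 ≥ 660; DTI 35.3% ≤ 43%; LTV 64% ≤ 90%; employment 20 ≥ 18 mo → qualifies.
Program B: score 793 ≥ 640; DTI 35.3% ≤ 36%; employment 20 ≥ 6 mo; reserves 4.8 < 6 mo → does not qualify.
Program C: score 793 ≥ 600; DTI 35.3% ≤ 43%; LTV 64% ≤ 100%; employment 20 < 24 mo → does not qualify.

Program A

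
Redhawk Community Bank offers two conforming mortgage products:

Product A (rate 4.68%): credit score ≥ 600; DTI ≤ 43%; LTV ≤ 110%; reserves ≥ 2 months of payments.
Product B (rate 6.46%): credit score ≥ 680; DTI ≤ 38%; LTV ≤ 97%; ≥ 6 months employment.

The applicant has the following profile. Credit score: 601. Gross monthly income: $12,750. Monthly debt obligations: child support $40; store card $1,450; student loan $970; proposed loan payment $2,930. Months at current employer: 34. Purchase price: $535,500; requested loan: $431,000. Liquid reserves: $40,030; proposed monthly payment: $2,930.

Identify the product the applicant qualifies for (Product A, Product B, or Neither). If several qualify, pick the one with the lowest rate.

Total debts = (40 + 1,450 + 970 + 2,930) = 5,390; DTI = 5,390/12,750 = 42.3%.
LTV = 431,000/535,500 = 80.5%.
Reserves = 40,030/2,930 = 13.7 months.
Product A: score 601 ≥ 600; DTI 42.3% ≤ 43%; LTV 80.5% ≤ 110%; reserves 13.7 ≥ 2 mo → qualifies.
Product B: score 601 < 680; DTI 42.3% > 38%; LTV 80.5% ≤ 97%; employment 34 ≥ 6 mo → does not qualify.

Product A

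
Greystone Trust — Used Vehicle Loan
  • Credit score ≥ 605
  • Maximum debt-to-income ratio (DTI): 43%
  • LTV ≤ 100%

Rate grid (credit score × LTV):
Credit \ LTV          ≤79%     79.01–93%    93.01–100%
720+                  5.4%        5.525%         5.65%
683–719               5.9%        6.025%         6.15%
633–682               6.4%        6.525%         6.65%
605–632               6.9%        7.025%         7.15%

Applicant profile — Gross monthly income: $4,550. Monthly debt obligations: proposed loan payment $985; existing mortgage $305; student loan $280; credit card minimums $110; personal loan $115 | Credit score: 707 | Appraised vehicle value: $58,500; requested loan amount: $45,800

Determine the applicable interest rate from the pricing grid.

Credit score 707 ≥ 605; Total monthly debts = (985 + 305 + 280 + 110 + 115) = 1,795. DTI: 1,795 ÷ 4,550 = 39.5%, within the 43% cap
Loan-to-value = 45,800/58,500 = 78.3% — pass (100% max)
Credit 707 → row 683–719; LTV 78.3% → column ≤79%. Grid cell → 5.9%.

5.9%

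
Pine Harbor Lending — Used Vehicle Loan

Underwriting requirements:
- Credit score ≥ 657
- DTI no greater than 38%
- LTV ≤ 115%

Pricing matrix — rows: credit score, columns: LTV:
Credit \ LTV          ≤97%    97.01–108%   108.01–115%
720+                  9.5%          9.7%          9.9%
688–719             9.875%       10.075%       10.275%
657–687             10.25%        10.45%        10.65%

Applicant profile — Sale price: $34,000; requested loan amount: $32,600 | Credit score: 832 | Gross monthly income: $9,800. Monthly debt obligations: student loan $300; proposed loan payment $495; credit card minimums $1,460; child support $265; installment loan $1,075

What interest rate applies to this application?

9.5%

Credit score 832 ≥ 657; Total monthly debts = (300 + 495 + 1,460 + 265 + 1,075) = 3,595. DTI = 3,595/9,800 = 36.7% ≤ 38%
Loan-to-value = 32,600/34,000 = 95.9% — pass (115% max)
Score 832 is in the 720+ band; LTV 95.9% is in the ≤97% band → 9.5%.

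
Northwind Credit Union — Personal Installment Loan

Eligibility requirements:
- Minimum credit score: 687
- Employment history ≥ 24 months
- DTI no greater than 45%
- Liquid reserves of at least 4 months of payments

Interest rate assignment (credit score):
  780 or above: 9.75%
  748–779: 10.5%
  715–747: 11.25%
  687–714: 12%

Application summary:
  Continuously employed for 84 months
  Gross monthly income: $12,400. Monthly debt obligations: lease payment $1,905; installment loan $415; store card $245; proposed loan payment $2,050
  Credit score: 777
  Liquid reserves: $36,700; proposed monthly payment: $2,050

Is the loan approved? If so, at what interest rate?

Approved at 10.5%

Credit score 777 ≥ 687 (meets minimum)
Reserves = 36,700/2,050 = 17.9 months ≥ 4
Total monthly debts = (1,905 + 415 + 245 + 2,050) = 4,615. Debt-to-income = 4,615/12,400 = 37.2% — meets 45% limit
Employment 84 ≥ 24 months
All requirements met. Score 777 falls in the 748–779 tier → 10.5%.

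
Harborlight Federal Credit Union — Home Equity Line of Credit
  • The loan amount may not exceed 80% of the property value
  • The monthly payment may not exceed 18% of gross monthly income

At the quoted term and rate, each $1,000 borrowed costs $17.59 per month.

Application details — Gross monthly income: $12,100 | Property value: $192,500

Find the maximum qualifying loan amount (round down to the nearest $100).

Payment cap: 18% × $12,100 = $2,178/month.
At $17.59 per $1,000, that supports 2,178/17.59 × 1,000 ≈ $123,820 → $123,800.
LTV cap: 80% × $192,500 = $154,000 → $154,000.
Binding constraint: payment-to-income.

$123,800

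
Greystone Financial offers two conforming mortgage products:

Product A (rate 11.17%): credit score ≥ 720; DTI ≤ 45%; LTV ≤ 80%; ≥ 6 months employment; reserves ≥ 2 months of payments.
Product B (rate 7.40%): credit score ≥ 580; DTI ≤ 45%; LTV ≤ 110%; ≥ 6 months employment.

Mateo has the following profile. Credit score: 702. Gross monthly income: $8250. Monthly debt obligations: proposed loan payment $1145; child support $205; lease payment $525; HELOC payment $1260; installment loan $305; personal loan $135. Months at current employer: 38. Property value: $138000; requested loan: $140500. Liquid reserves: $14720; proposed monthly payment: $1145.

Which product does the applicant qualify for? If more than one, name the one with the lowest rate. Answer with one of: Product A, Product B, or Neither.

Product B

Total debts = (1,145 + 205 + 525 + 1,260 + 305 + 135) = 3,575; DTI = 3,575/8,250 = 43.3%.
LTV = 140,500/138,000 = 101.8%.
Reserves = 14,720/1,145 = 12.9 months.
Product A: score 702 < 720; DTI 43.3% ≤ 45%; LTV 101.8% > 80%; employment 38 ≥ 6 mo; reserves 12.9 ≥ 2 mo → does not qualify.
Product B: score 702 ≥ 580; DTI 43.3% ≤ 45%; LTV 101.8% ≤ 110%; employment 38 ≥ 6 mo → qualifies.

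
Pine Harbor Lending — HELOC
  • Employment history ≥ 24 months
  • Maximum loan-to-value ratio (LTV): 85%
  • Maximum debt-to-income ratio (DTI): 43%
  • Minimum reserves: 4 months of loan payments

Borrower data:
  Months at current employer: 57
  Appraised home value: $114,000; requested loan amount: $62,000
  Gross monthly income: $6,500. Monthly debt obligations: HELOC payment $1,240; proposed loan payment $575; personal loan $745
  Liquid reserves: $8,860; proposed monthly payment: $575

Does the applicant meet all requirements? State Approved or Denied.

Employment 57 ≥ 24 months
LTV = 62,000/114,000 = 54.4% ≤ 85%
Total monthly debts = (1,240 + 575 + 745) = 2,560. DTI: 2,560 ÷ 6,500 = 39.4%, within the 43% cap
Liquid reserves cover 8,860/575 = 15.4 months — ≥ 4 required
All criteria satisfied.

Approved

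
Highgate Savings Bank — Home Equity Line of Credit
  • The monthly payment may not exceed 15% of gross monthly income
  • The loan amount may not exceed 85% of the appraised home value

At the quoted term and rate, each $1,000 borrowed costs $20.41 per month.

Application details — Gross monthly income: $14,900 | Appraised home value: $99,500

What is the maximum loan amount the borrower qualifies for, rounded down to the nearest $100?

$84,500

Payment cap: 15% × $14,900 = $2,235/month.
At $20.41 per $1,000, that supports 2,235/20.41 × 1,000 ≈ $109,505 → $109,500.
LTV cap: 85% × $99,500 = $84,575 → $84,500.
Binding constraint: loan-to-value.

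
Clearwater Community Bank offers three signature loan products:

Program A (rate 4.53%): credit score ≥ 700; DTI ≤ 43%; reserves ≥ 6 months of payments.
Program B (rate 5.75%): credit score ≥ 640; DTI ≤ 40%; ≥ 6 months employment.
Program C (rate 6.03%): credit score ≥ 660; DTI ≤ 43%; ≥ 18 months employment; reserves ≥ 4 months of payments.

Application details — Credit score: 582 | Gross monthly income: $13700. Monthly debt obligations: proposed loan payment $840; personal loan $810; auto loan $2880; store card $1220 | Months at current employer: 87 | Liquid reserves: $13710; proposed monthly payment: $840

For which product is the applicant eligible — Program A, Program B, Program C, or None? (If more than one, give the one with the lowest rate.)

None

Total debts = (840 + 810 + 2,880 + 1,220) = 5,750; DTI = 5,750/13,700 = 42%.
Reserves = 13,710/840 = 16.3 months.
Program A: score 582 < 700; DTI 42% ≤ 43%; reserves 16.3 ≥ 6 mo → does not qualify.
Program B: score 582 < 640; DTI 42% > 40%; employment 87 ≥ 6 mo → does not qualify.
Program C: score 582 < 660; DTI 42% ≤ 43%; employment 87 ≥ 18 mo; reserves 16.3 ≥ 4 mo → does not qualify.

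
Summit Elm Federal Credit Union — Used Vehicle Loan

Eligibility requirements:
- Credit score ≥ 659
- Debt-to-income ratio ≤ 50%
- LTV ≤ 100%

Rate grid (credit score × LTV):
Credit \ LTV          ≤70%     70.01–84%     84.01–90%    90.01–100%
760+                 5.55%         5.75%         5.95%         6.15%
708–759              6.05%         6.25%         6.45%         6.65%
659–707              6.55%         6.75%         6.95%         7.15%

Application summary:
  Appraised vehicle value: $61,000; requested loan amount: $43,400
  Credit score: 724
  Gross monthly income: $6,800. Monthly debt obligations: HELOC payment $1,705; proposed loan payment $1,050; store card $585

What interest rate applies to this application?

6.25%

Credit score 724 ≥ 659; Total monthly debts = (1,705 + 1,050 + 585) = 3,340. DTI: 3,340 ÷ 6,800 = 49.1%, within the 50% cap
LTV: 43,400 ÷ 61,000 = 71.1%, within 100% cap
Score 724 is in the 708–759 band; LTV 71.1% is in the 70.01–84% band → 6.25%.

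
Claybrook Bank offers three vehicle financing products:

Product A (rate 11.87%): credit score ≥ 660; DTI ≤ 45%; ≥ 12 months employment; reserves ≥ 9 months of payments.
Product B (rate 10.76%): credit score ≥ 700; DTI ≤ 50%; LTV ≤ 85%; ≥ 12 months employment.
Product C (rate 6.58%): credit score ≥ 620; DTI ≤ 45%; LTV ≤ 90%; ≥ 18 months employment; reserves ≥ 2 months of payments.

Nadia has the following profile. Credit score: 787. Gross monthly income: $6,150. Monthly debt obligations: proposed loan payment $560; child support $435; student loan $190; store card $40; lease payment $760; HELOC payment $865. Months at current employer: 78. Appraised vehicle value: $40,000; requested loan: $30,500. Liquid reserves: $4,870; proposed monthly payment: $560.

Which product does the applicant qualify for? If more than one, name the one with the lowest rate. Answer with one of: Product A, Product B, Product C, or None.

Total debts = (560 + 435 + 190 + 40 + 760 + 865) = 2,850; DTI = 2,850/6,150 = 46.3%.
LTV = 30,500/40,000 = 76.2%.
Reserves = 4,870/560 = 8.7 months.
Product A: score 787 ≥ 660; DTI 46.3% > 45%; employment 78 ≥ 12 mo; reserves 8.7 < 9 mo → does not qualify.
Product B: score 787 ≥ 700; DTI 46.3% ≤ 50%; LTV 76.2% ≤ 85%; employment 78 ≥ 12 mo → qualifies.
Product C: score 787 ≥ 620; DTI 46.3% > 45%; LTV 76.2% ≤ 90%; employment 78 ≥ 18 mo; reserves 8.7 ≥ 2 mo → does not qualify.

Product B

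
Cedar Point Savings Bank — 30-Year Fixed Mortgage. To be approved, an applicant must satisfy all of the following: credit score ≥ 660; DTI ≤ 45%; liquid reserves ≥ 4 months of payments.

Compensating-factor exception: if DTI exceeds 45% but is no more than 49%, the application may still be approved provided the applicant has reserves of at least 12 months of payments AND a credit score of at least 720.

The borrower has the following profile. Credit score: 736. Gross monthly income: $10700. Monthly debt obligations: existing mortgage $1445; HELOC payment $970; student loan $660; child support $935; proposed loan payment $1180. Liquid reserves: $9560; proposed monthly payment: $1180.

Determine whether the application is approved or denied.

Credit score 736 ≥ 660 (meets base)
Total debts = (1,445 + 970 + 660 + 935 + 1,180) = 5,190. DTI: 5,190 ÷ 10,700 = 48.5%, over the 45% base limit.
Reserves = 9,560/1,180 = 8.1 months ≥ 4
48.5% falls in the override range (45%–49%), so the compensating-factor test applies.
Override check — reserves: 8.1 mo (short of 12); score: 736 (ok).
Compensating-factor requirement not fully met.

Denied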